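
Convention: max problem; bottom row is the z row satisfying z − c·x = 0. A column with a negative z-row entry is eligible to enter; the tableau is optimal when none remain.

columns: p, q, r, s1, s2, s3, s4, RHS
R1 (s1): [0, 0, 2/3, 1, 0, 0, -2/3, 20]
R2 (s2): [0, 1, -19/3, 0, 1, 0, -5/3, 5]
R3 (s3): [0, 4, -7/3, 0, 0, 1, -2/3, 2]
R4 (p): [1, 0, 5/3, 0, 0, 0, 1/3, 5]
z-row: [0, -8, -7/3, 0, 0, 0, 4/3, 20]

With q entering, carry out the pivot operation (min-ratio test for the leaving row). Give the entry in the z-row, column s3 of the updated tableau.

Ratio test on column q — row 1: entry 0 ≤ 0; row 2: 5/1 = 5; row 3: 2/4 = 1/2; row 4: entry 0 ≤ 0. Minimum is 1/2 at row 3 (s3 leaves); pivot element 4.
Divide row 3 by 4; eliminate column q from the other rows.
z-row update in column s3: 0 − (-8)·(1/4) = 2.

2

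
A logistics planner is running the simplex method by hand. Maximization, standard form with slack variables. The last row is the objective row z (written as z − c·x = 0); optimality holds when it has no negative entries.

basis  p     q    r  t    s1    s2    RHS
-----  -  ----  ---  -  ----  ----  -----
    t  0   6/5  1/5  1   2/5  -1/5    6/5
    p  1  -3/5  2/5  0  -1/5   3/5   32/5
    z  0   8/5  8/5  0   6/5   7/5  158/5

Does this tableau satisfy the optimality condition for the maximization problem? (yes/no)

Every z-row coefficient is ≥ 0, so the tableau is optimal.

yes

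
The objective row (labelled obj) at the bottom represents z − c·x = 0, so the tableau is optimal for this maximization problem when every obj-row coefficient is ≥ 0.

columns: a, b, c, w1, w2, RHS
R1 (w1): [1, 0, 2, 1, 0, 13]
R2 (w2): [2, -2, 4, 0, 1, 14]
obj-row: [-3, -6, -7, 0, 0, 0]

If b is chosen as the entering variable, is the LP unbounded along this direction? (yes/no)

yes

Every constraint-row entry in column b is ≤ 0, so increasing b is unbounded.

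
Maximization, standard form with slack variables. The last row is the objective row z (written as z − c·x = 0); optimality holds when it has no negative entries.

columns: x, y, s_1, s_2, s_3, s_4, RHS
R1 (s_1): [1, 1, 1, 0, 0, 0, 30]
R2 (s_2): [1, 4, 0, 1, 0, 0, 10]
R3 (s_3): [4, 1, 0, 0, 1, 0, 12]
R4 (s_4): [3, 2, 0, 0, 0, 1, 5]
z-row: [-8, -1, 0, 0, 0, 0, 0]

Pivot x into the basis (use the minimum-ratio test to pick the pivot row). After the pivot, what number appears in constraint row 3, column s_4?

-4/3

Ratio test on column x — row 1: 30/1 = 30; row 2: 10/1 = 10; row 3: 12/4 = 3; row 4: 5/3 = 5/3. Minimum is 5/3 at row 4 (s_4 leaves); pivot element 3.
Divide row 4 by 3; eliminate column x from the other rows.
Row 3 update in column s_4: 0 − 4·(1/3) = -4/3.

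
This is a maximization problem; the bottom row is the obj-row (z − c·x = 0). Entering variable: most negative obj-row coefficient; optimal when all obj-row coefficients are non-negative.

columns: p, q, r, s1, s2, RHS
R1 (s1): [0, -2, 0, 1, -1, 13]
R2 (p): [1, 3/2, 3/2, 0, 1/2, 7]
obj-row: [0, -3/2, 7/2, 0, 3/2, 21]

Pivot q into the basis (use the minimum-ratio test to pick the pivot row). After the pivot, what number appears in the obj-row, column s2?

2

Ratio test on column q — row 1: entry -2 ≤ 0; row 2: 7/(3/2) = 14/3. Minimum is 14/3 at row 2 (p leaves); pivot element 3/2.
Divide row 2 by 3/2; eliminate column q from the other rows.
obj-row update in column s2: 3/2 − (-3/2)·(1/3) = 2.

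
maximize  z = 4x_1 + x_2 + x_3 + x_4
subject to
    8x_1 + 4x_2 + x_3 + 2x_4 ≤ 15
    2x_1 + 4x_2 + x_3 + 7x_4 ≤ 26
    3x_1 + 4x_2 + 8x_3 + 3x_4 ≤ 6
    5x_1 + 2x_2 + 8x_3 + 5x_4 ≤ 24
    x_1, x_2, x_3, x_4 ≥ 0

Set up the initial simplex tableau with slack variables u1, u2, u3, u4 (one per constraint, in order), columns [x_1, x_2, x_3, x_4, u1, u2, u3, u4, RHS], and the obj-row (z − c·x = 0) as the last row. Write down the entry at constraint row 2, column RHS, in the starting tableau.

The RHS of constraint 2 is b_2 = 26.

26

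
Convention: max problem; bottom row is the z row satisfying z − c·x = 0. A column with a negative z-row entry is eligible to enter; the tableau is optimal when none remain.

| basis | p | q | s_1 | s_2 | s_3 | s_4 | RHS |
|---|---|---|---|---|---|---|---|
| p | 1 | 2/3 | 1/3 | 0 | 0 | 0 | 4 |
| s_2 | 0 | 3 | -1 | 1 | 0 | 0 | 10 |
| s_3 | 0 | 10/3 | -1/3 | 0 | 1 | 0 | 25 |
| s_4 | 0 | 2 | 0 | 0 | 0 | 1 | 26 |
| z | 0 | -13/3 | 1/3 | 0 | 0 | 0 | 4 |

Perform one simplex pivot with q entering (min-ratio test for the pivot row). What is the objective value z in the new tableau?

Ratio test on column q — row 1: 4/(2/3) = 6; row 2: 10/3 = 10/3; row 3: 25/(10/3) = 15/2; row 4: 26/2 = 13. Minimum is 10/3 at row 2 (s_2 leaves); pivot element 3.
Pivot on row 2; the z-row RHS becomes 4 − (-13/3)·(10/3) = 166/9.

166/9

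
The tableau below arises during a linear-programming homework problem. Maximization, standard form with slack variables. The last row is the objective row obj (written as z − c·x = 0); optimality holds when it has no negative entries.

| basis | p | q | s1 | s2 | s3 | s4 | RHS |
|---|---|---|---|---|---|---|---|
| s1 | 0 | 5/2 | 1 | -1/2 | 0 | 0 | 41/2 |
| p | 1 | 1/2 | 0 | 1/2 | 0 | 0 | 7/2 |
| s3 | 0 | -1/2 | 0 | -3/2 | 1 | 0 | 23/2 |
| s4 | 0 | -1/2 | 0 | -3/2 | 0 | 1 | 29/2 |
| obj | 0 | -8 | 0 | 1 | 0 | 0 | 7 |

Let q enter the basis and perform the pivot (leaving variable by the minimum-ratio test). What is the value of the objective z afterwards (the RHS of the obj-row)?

63

Ratio test on column q — row 1: (41/2)/(5/2) = 41/5; row 2: (7/2)/(1/2) = 7; row 3: entry -1/2 ≤ 0; row 4: entry -1/2 ≤ 0. Minimum is 7 at row 2 (p leaves); pivot element 1/2.
Pivot on row 2; the obj-row RHS becomes 7 − (-8)·7 = 63.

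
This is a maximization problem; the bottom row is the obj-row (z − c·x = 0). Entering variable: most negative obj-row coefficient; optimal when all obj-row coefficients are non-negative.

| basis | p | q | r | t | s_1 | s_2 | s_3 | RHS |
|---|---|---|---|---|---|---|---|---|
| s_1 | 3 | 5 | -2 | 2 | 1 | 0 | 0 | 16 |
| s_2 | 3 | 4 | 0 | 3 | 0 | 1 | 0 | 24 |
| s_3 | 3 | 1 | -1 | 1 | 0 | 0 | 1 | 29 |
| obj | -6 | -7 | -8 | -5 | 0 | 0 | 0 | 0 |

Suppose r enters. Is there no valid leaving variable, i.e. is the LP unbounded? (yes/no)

yes

Every constraint-row entry in column r is ≤ 0, so increasing r is unbounded.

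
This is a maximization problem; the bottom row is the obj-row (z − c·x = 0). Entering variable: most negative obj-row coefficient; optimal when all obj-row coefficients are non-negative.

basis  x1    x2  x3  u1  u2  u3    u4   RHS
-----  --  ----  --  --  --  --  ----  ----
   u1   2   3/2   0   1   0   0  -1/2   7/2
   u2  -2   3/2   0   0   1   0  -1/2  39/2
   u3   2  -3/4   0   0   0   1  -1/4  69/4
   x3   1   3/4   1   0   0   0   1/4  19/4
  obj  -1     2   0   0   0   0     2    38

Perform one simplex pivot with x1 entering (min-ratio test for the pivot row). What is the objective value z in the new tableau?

Ratio test on column x1 — row 1: (7/2)/2 = 7/4; row 2: entry -2 ≤ 0; row 3: (69/4)/2 = 69/8; row 4: (19/4)/1 = 19/4. Minimum is 7/4 at row 1 (u1 leaves); pivot element 2.
Pivot on row 1; the obj-row RHS becomes 38 − (-1)·(7/4) = 159/4.

159/4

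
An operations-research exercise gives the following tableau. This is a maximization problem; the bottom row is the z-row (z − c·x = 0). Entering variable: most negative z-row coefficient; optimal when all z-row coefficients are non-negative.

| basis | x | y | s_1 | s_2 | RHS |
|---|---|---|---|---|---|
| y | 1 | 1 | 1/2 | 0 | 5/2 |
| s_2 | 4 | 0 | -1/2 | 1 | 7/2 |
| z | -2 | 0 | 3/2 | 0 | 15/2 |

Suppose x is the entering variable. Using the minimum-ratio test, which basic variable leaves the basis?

s_2

Column x entries and ratios — y: (5/2)/1 = 5/2; s_2: (7/2)/4 = 7/8.
Smallest ratio is 7/8 in the row of s_2, so s_2 leaves.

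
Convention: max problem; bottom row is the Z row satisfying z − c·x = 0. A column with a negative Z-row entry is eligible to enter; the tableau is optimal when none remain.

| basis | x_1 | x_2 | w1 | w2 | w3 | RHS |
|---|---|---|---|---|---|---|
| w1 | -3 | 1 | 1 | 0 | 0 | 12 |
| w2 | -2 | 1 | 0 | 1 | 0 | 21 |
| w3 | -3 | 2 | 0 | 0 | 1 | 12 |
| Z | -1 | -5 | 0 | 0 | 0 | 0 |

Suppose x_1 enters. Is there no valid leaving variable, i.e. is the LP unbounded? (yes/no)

yes

Every constraint-row entry in column x_1 is ≤ 0, so increasing x_1 is unbounded.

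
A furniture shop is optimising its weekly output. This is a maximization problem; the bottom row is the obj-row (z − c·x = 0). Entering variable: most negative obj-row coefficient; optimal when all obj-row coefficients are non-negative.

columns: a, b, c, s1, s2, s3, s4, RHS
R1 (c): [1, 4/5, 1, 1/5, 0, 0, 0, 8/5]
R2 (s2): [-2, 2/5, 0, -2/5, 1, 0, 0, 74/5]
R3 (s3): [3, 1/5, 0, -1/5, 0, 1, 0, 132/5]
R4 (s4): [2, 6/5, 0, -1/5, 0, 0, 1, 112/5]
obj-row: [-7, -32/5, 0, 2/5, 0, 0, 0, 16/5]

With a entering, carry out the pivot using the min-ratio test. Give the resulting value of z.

Ratio test on column a — row 1: (8/5)/1 = 8/5; row 2: entry -2 ≤ 0; row 3: (132/5)/3 = 44/5; row 4: (112/5)/2 = 56/5. Minimum is 8/5 at row 1 (c leaves); pivot element 1.
Pivot on row 1; the obj-row RHS becomes 16/5 − (-7)·(8/5) = 72/5.

72/5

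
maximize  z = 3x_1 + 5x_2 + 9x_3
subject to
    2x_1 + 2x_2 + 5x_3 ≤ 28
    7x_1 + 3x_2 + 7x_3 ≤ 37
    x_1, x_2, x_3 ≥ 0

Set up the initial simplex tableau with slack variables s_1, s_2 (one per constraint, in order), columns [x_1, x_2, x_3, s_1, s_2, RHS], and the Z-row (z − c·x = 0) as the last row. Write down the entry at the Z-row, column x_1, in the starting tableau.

The Z-row carries the negated objective coefficients: the x_1 entry is -3.

-3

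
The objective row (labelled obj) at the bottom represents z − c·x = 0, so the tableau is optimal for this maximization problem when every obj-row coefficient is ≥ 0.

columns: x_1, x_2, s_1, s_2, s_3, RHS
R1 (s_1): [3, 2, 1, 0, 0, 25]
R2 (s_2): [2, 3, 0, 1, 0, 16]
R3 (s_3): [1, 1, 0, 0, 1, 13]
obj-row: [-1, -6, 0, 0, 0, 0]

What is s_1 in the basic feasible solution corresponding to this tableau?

s_1 is basic (row 1); its value is the RHS of that row, 25.

25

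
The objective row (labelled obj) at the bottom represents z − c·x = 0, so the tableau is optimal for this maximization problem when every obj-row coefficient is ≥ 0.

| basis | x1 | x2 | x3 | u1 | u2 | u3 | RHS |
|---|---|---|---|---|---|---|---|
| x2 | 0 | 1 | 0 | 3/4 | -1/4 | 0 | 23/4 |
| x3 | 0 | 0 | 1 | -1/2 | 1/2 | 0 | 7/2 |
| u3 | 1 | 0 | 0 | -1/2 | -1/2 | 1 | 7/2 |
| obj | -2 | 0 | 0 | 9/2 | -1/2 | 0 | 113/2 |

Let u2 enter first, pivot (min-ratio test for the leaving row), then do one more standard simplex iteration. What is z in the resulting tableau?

Ratio test on column u2 — row 1: entry -1/4 ≤ 0; row 2: (7/2)/(1/2) = 7; row 3: entry -1/2 ≤ 0. Minimum is 7 at row 2 (x3 leaves); pivot element 1/2.
Pivot on row 2; the obj-row RHS becomes 113/2 − (-1/2)·7 = 60.
Next entering variable (most negative obj-row entry -2): x1.
Ratio test on column x1 — row 1: entry 0 ≤ 0; row 2: entry 0 ≤ 0; row 3: 7/1 = 7. Minimum is 7 at row 3 (u3 leaves); pivot element 1.
After the second pivot the obj-row RHS is 60 − (-2)·7 = 74.

74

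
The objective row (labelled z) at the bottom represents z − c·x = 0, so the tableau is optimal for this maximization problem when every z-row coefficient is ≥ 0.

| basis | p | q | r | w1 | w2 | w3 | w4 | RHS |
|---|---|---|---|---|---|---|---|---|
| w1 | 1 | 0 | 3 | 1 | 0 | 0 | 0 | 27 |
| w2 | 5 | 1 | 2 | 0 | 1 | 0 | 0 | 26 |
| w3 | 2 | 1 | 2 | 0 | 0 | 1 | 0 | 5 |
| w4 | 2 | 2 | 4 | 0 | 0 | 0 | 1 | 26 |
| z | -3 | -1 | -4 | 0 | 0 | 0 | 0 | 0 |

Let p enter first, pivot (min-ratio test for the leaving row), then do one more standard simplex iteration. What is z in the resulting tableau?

10

Ratio test on column p — row 1: 27/1 = 27; row 2: 26/5 = 26/5; row 3: 5/2 = 5/2; row 4: 26/2 = 13. Minimum is 5/2 at row 3 (w3 leaves); pivot element 2.
Pivot on row 3; the z-row RHS becomes 0 − (-3)·(5/2) = 15/2.
Next entering variable (most negative z-row entry -1): r.
Ratio test on column r — row 1: (49/2)/2 = 49/4; row 2: entry -3 ≤ 0; row 3: (5/2)/1 = 5/2; row 4: 21/2 = 21/2. Minimum is 5/2 at row 3 (p leaves); pivot element 1.
After the second pivot the z-row RHS is 15/2 − (-1)·(5/2) = 10.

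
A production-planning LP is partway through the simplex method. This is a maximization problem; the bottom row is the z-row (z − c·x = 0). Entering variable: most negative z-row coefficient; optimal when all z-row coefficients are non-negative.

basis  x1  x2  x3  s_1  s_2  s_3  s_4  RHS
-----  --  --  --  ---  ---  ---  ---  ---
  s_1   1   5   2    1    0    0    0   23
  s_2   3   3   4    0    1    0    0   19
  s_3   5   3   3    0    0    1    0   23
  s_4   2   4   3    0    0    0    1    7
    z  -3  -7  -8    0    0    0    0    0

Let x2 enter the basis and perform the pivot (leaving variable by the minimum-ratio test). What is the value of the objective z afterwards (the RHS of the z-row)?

Ratio test on column x2 — row 1: 23/5 = 23/5; row 2: 19/3 = 19/3; row 3: 23/3 = 23/3; row 4: 7/4 = 7/4. Minimum is 7/4 at row 4 (s_4 leaves); pivot element 4.
Pivot on row 4; the z-row RHS becomes 0 − (-7)·(7/4) = 49/4.

49/4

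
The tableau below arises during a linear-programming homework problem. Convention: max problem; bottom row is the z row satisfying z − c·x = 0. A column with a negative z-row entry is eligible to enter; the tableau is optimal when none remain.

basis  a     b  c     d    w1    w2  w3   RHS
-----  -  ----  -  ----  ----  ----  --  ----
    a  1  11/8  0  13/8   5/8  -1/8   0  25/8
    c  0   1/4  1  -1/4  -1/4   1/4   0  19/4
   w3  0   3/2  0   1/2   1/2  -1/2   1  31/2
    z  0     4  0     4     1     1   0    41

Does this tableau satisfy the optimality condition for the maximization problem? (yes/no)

Every z-row coefficient is ≥ 0, so the tableau is optimal.

yes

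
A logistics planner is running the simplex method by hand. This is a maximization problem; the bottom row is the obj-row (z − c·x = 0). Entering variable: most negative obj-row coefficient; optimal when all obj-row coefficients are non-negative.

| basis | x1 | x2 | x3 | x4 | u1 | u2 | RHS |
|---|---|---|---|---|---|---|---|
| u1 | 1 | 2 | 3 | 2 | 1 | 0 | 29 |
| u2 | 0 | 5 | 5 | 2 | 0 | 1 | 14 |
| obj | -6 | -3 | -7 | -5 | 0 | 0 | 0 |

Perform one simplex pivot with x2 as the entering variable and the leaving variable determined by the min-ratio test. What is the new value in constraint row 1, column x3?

1

Ratio test on column x2 — row 1: 29/2 = 29/2; row 2: 14/5 = 14/5. Minimum is 14/5 at row 2 (u2 leaves); pivot element 5.
Divide row 2 by 5; eliminate column x2 from the other rows.
Row 1 update in column x3: 3 − 2·1 = 1.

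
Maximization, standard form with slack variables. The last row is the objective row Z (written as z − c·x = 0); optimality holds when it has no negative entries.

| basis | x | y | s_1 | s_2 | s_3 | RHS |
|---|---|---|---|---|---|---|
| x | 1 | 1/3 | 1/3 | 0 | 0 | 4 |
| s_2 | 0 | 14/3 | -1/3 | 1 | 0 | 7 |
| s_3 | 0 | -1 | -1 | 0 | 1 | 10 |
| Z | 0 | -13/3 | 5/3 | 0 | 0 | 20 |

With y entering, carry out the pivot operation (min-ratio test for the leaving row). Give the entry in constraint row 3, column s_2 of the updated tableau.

3/14

Ratio test on column y — row 1: 4/(1/3) = 12; row 2: 7/(14/3) = 3/2; row 3: entry -1 ≤ 0. Minimum is 3/2 at row 2 (s_2 leaves); pivot element 14/3.
Divide row 2 by 14/3; eliminate column y from the other rows.
Row 3 update in column s_2: 0 − (-1)·(3/14) = 3/14.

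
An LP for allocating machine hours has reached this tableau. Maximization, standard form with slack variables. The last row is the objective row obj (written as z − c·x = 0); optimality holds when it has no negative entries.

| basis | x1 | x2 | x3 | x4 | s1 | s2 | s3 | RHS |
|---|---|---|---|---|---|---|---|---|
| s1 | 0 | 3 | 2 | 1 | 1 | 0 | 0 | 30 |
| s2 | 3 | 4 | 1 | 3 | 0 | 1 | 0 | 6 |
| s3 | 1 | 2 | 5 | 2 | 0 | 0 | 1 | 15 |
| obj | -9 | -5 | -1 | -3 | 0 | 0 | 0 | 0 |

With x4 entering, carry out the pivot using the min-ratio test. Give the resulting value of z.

Ratio test on column x4 — row 1: 30/1 = 30; row 2: 6/3 = 2; row 3: 15/2 = 15/2. Minimum is 2 at row 2 (s2 leaves); pivot element 3.
Pivot on row 2; the obj-row RHS becomes 0 − (-3)·2 = 6.

6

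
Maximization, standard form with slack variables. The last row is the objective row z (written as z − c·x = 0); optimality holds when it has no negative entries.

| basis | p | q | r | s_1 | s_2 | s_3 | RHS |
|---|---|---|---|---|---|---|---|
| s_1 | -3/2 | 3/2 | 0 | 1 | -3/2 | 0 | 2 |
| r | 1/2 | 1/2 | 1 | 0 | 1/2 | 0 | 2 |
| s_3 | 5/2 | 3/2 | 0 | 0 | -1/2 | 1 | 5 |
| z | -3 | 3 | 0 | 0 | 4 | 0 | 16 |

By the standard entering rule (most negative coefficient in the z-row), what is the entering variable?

p

Negative z-row entries: p: -3.
The most negative is -3 in column p, so p enters.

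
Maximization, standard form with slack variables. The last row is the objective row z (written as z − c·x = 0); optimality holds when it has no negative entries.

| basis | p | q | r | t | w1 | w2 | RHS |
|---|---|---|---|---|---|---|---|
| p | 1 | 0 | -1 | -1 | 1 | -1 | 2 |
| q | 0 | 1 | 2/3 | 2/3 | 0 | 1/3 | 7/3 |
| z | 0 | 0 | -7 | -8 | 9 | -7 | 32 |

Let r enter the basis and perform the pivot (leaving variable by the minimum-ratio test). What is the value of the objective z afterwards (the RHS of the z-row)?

Ratio test on column r — row 1: entry -1 ≤ 0; row 2: (7/3)/(2/3) = 7/2. Minimum is 7/2 at row 2 (q leaves); pivot element 2/3.
Pivot on row 2; the z-row RHS becomes 32 − (-7)·(7/2) = 113/2.

113/2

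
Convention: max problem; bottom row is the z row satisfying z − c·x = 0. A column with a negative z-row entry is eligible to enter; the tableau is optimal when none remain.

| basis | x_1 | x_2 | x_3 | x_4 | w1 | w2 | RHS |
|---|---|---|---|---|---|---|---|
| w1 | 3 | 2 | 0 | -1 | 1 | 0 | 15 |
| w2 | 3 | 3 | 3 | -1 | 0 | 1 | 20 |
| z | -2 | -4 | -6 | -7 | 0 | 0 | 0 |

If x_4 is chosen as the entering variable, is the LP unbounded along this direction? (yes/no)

Every constraint-row entry in column x_4 is ≤ 0, so increasing x_4 is unbounded.

yes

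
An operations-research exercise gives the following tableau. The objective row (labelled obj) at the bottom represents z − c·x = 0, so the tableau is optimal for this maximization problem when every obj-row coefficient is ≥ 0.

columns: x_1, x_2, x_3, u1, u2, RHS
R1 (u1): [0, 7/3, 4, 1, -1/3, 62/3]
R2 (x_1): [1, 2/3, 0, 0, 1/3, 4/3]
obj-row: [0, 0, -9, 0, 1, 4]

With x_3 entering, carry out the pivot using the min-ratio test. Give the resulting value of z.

101/2

Ratio test on column x_3 — row 1: (62/3)/4 = 31/6; row 2: entry 0 ≤ 0. Minimum is 31/6 at row 1 (u1 leaves); pivot element 4.
Pivot on row 1; the obj-row RHS becomes 4 − (-9)·(31/6) = 101/2.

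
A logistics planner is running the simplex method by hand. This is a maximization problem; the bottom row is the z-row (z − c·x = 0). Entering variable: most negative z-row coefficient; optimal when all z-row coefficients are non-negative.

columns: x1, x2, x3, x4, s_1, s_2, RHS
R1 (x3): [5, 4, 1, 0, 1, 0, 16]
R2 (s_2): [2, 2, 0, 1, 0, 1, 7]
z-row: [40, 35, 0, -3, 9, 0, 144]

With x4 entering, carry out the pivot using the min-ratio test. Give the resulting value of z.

Ratio test on column x4 — row 1: entry 0 ≤ 0; row 2: 7/1 = 7. Minimum is 7 at row 2 (s_2 leaves); pivot element 1.
Pivot on row 2; the z-row RHS becomes 144 − (-3)·7 = 165.

165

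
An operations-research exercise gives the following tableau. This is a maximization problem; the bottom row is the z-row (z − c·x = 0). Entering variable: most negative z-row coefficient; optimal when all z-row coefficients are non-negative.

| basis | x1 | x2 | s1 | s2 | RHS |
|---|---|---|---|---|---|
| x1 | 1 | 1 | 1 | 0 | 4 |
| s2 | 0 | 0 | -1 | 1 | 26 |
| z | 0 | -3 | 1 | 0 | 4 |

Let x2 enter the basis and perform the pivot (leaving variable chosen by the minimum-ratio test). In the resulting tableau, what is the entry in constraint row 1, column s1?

1

Ratio test on column x2 — row 1: 4/1 = 4; row 2: entry 0 ≤ 0. Minimum is 4 at row 1 (x1 leaves); pivot element 1.
Divide row 1 by 1; eliminate column x2 from the other rows.
In the new row 1, the s1 entry is the old entry divided by the pivot: 1/1 = 1.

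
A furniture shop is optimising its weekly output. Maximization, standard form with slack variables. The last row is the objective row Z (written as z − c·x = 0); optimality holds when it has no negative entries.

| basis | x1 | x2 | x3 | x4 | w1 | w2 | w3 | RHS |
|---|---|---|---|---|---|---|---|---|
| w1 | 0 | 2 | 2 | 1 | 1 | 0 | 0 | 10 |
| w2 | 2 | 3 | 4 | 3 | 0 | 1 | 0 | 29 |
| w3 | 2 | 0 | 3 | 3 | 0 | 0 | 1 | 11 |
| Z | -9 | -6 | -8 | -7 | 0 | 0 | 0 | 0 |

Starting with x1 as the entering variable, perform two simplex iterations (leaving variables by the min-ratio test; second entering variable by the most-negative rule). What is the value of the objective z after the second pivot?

Ratio test on column x1 — row 1: entry 0 ≤ 0; row 2: 29/2 = 29/2; row 3: 11/2 = 11/2. Minimum is 11/2 at row 3 (w3 leaves); pivot element 2.
Pivot on row 3; the Z-row RHS becomes 0 − (-9)·(11/2) = 99/2.
Next entering variable (most negative Z-row entry -6): x2.
Ratio test on column x2 — row 1: 10/2 = 5; row 2: 18/3 = 6; row 3: entry 0 ≤ 0. Minimum is 5 at row 1 (w1 leaves); pivot element 2.
After the second pivot the Z-row RHS is 99/2 − (-6)·5 = 159/2.

159/2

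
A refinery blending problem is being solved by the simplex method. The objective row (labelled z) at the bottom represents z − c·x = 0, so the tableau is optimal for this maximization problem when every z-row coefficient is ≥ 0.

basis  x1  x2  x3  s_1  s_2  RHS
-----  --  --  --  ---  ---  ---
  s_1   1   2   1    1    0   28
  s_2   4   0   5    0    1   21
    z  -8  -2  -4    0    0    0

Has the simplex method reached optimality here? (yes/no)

The z-row has a negative entry -8 in column x1, so it is not optimal.

no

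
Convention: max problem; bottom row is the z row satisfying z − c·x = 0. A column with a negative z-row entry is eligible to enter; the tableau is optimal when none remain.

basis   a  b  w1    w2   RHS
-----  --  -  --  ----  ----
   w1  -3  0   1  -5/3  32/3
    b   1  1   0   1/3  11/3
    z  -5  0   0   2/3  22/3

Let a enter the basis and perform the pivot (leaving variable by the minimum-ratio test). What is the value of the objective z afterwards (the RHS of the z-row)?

Ratio test on column a — row 1: entry -3 ≤ 0; row 2: (11/3)/1 = 11/3. Minimum is 11/3 at row 2 (b leaves); pivot element 1.
Pivot on row 2; the z-row RHS becomes 22/3 − (-5)·(11/3) = 77/3.

77/3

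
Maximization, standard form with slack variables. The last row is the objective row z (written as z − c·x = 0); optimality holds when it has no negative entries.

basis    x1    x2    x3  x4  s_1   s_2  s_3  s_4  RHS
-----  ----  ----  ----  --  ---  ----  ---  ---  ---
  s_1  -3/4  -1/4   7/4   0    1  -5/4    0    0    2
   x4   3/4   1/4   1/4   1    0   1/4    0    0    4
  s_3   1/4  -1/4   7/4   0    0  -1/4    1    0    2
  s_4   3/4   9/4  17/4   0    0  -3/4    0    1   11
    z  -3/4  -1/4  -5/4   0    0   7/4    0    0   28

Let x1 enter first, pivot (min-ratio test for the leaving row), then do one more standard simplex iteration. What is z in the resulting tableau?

Ratio test on column x1 — row 1: entry -3/4 ≤ 0; row 2: 4/(3/4) = 16/3; row 3: 2/(1/4) = 8; row 4: 11/(3/4) = 44/3. Minimum is 16/3 at row 2 (x4 leaves); pivot element 3/4.
Pivot on row 2; the z-row RHS becomes 28 − (-3/4)·(16/3) = 32.
Next entering variable (most negative z-row entry -1): x3.
Ratio test on column x3 — row 1: 6/2 = 3; row 2: (16/3)/(1/3) = 16; row 3: (2/3)/(5/3) = 2/5; row 4: 7/4 = 7/4. Minimum is 2/5 at row 3 (s_3 leaves); pivot element 5/3.
After the second pivot the z-row RHS is 32 − (-1)·(2/5) = 162/5.

162/5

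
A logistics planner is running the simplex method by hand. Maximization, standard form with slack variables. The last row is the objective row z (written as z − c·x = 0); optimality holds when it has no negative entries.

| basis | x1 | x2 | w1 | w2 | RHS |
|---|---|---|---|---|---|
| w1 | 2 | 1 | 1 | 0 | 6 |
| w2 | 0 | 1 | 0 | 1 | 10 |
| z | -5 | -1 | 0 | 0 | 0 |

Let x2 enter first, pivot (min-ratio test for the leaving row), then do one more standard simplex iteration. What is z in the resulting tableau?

15

Ratio test on column x2 — row 1: 6/1 = 6; row 2: 10/1 = 10. Minimum is 6 at row 1 (w1 leaves); pivot element 1.
Pivot on row 1; the z-row RHS becomes 0 − (-1)·6 = 6.
Next entering variable (most negative z-row entry -3): x1.
Ratio test on column x1 — row 1: 6/2 = 3; row 2: entry -2 ≤ 0. Minimum is 3 at row 1 (x2 leaves); pivot element 2.
After the second pivot the z-row RHS is 6 − (-3)·3 = 15.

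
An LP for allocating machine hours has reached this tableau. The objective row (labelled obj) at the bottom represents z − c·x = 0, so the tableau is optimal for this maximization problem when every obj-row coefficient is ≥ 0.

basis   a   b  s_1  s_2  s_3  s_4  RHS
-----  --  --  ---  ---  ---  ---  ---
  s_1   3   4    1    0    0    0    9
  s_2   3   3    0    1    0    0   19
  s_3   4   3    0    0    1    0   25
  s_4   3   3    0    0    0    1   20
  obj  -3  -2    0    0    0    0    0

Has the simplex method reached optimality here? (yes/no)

no

The obj-row has a negative entry -3 in column a, so it is not optimal.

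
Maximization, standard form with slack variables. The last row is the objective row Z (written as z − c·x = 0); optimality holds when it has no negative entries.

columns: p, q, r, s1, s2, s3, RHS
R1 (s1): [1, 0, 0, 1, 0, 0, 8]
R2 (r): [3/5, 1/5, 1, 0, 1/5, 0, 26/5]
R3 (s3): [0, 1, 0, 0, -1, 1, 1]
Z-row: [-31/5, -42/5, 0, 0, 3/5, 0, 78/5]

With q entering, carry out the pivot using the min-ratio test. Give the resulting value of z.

24

Ratio test on column q — row 1: entry 0 ≤ 0; row 2: (26/5)/(1/5) = 26; row 3: 1/1 = 1. Minimum is 1 at row 3 (s3 leaves); pivot element 1.
Pivot on row 3; the Z-row RHS becomes 78/5 − (-42/5)·1 = 24.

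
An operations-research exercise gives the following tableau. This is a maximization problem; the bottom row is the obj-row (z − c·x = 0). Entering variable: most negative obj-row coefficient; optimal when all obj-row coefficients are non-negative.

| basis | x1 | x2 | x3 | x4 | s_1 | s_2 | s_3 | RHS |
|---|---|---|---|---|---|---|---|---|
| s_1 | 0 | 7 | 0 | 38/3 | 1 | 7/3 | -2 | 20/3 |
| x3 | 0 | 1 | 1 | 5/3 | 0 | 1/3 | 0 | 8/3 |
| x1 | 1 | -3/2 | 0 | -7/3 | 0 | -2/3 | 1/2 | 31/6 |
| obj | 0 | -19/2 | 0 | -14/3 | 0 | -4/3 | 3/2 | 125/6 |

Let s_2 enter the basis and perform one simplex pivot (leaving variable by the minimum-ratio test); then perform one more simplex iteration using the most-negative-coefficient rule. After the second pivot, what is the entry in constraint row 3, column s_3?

Ratio test on column s_2 — row 1: (20/3)/(7/3) = 20/7; row 2: (8/3)/(1/3) = 8; row 3: entry -2/3 ≤ 0. Minimum is 20/7 at row 1 (s_1 leaves); pivot element 7/3.
Divide row 1 by 7/3; eliminate column s_2 from the other rows.
Second iteration: most negative obj-row entry is -11/2 in column x2, so x2 enters.
Ratio test on column x2 — row 1: (20/7)/3 = 20/21; row 2: entry 0 ≤ 0; row 3: (99/14)/(1/2) = 99/7. Minimum is 20/21 at row 1 (s_2 leaves); pivot element 3.
Divide row 1 by 3; eliminate column x2 from the other rows.
After both pivots, the entry at constraint row 3, column s_3 is 1/14.

1/14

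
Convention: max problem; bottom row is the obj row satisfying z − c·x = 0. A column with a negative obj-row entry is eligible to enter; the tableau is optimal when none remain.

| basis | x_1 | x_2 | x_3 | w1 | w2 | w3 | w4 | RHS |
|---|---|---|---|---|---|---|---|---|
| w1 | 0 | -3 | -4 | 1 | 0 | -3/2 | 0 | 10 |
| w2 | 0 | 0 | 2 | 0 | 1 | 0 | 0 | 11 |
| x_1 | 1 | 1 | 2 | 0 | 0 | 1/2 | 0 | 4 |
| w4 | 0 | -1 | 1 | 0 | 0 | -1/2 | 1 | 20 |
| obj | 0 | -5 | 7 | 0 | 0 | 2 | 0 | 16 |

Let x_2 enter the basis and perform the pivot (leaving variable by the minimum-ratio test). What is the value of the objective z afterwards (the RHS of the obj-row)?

36

Ratio test on column x_2 — row 1: entry -3 ≤ 0; row 2: entry 0 ≤ 0; row 3: 4/1 = 4; row 4: entry -1 ≤ 0. Minimum is 4 at row 3 (x_1 leaves); pivot element 1.
Pivot on row 3; the obj-row RHS becomes 16 − (-5)·4 = 36.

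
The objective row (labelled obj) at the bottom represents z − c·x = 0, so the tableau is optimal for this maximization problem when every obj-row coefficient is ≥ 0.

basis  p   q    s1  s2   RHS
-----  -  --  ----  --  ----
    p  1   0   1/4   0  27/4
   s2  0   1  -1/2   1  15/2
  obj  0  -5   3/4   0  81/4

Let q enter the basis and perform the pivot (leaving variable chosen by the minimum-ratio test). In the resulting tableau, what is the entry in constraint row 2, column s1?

Ratio test on column q — row 1: entry 0 ≤ 0; row 2: (15/2)/1 = 15/2. Minimum is 15/2 at row 2 (s2 leaves); pivot element 1.
Divide row 2 by 1; eliminate column q from the other rows.
In the new row 2, the s1 entry is the old entry divided by the pivot: (-1/2)/1 = -1/2.

-1/2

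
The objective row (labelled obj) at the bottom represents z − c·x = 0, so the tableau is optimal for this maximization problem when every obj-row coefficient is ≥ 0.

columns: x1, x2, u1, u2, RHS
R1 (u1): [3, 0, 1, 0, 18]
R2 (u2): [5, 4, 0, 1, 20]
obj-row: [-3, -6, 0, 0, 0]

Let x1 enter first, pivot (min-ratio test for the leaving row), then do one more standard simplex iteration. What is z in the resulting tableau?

Ratio test on column x1 — row 1: 18/3 = 6; row 2: 20/5 = 4. Minimum is 4 at row 2 (u2 leaves); pivot element 5.
Pivot on row 2; the obj-row RHS becomes 0 − (-3)·4 = 12.
Next entering variable (most negative obj-row entry -18/5): x2.
Ratio test on column x2 — row 1: entry -12/5 ≤ 0; row 2: 4/(4/5) = 5. Minimum is 5 at row 2 (x1 leaves); pivot element 4/5.
After the second pivot the obj-row RHS is 12 − (-18/5)·5 = 30.

30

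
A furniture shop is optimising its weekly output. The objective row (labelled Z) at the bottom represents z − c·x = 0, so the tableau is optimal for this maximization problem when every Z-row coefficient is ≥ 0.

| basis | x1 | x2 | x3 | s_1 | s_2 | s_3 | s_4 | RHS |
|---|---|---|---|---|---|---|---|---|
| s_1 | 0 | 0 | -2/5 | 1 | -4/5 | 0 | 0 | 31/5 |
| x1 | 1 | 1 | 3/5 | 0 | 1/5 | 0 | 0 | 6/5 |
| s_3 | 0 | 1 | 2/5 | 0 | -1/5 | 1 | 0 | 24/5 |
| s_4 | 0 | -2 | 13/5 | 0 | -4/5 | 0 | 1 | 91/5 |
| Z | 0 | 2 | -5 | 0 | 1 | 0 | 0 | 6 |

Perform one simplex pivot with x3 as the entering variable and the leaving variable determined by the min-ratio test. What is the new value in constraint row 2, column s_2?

1/3

Ratio test on column x3 — row 1: entry -2/5 ≤ 0; row 2: (6/5)/(3/5) = 2; row 3: (24/5)/(2/5) = 12; row 4: (91/5)/(13/5) = 7. Minimum is 2 at row 2 (x1 leaves); pivot element 3/5.
Divide row 2 by 3/5; eliminate column x3 from the other rows.
In the new row 2, the s_2 entry is the old entry divided by the pivot: (1/5)/(3/5) = 1/3.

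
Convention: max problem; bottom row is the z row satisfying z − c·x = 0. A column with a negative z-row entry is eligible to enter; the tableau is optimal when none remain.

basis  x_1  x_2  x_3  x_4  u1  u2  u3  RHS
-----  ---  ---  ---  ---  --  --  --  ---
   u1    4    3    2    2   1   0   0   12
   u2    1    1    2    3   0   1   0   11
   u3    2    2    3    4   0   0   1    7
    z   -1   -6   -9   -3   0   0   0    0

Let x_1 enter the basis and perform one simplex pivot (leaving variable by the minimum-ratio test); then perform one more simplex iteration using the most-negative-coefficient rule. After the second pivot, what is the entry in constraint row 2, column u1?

1/8

Ratio test on column x_1 — row 1: 12/4 = 3; row 2: 11/1 = 11; row 3: 7/2 = 7/2. Minimum is 3 at row 1 (u1 leaves); pivot element 4.
Divide row 1 by 4; eliminate column x_1 from the other rows.
Second iteration: most negative z-row entry is -17/2 in column x_3, so x_3 enters.
Ratio test on column x_3 — row 1: 3/(1/2) = 6; row 2: 8/(3/2) = 16/3; row 3: 1/2 = 1/2. Minimum is 1/2 at row 3 (u3 leaves); pivot element 2.
Divide row 3 by 2; eliminate column x_3 from the other rows.
After both pivots, the entry at constraint row 2, column u1 is 1/8.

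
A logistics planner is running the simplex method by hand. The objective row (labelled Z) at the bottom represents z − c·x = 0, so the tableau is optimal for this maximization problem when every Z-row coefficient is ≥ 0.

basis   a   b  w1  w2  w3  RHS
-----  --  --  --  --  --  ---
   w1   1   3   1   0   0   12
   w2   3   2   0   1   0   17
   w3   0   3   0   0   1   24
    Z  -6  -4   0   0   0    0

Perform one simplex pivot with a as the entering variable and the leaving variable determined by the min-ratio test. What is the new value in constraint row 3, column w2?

Ratio test on column a — row 1: 12/1 = 12; row 2: 17/3 = 17/3; row 3: entry 0 ≤ 0. Minimum is 17/3 at row 2 (w2 leaves); pivot element 3.
Divide row 2 by 3; eliminate column a from the other rows.
Row 3 update in column w2: 0 − 0·(1/3) = 0.

0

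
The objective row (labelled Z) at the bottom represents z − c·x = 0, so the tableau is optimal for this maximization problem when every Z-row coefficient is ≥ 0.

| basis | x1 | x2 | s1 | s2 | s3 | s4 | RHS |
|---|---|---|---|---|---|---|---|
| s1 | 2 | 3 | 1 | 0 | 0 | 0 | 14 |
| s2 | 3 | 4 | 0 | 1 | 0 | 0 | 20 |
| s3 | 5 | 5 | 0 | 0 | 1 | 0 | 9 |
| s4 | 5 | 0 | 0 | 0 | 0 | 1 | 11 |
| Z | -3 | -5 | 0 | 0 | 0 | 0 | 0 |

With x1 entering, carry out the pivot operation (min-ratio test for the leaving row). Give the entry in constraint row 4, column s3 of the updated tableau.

Ratio test on column x1 — row 1: 14/2 = 7; row 2: 20/3 = 20/3; row 3: 9/5 = 9/5; row 4: 11/5 = 11/5. Minimum is 9/5 at row 3 (s3 leaves); pivot element 5.
Divide row 3 by 5; eliminate column x1 from the other rows.
Row 4 update in column s3: 0 − 5·(1/5) = -1.

-1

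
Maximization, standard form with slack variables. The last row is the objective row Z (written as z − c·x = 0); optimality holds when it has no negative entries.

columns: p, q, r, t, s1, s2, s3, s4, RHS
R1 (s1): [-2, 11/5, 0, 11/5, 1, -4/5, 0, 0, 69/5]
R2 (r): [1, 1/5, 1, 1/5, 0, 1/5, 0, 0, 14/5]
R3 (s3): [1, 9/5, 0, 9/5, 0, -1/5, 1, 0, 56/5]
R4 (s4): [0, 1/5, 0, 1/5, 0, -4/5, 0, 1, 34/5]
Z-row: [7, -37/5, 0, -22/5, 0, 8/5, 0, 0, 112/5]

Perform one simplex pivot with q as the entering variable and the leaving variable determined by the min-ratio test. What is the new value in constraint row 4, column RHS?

50/9

Ratio test on column q — row 1: (69/5)/(11/5) = 69/11; row 2: (14/5)/(1/5) = 14; row 3: (56/5)/(9/5) = 56/9; row 4: (34/5)/(1/5) = 34. Minimum is 56/9 at row 3 (s3 leaves); pivot element 9/5.
Divide row 3 by 9/5; eliminate column q from the other rows.
Row 4 update in column RHS: 34/5 − (1/5)·(56/9) = 50/9.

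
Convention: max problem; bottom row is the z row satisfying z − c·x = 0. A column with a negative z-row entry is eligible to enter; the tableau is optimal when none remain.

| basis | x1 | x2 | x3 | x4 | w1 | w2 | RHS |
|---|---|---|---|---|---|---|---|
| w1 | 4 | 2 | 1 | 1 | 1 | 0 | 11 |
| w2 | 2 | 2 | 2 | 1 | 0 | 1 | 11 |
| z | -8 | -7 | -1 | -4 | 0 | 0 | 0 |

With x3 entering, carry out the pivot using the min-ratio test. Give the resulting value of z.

Ratio test on column x3 — row 1: 11/1 = 11; row 2: 11/2 = 11/2. Minimum is 11/2 at row 2 (w2 leaves); pivot element 2.
Pivot on row 2; the z-row RHS becomes 0 − (-1)·(11/2) = 11/2.

11/2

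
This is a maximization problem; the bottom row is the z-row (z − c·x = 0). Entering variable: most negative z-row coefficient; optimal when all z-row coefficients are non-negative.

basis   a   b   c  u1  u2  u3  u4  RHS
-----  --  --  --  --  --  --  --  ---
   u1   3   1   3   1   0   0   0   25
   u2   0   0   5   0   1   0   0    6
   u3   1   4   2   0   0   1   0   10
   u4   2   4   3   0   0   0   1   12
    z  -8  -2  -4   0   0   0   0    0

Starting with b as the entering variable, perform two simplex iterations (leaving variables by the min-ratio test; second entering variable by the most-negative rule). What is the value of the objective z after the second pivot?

Ratio test on column b — row 1: 25/1 = 25; row 2: entry 0 ≤ 0; row 3: 10/4 = 5/2; row 4: 12/4 = 3. Minimum is 5/2 at row 3 (u3 leaves); pivot element 4.
Pivot on row 3; the z-row RHS becomes 0 − (-2)·(5/2) = 5.
Next entering variable (most negative z-row entry -15/2): a.
Ratio test on column a — row 1: (45/2)/(11/4) = 90/11; row 2: entry 0 ≤ 0; row 3: (5/2)/(1/4) = 10; row 4: 2/1 = 2. Minimum is 2 at row 4 (u4 leaves); pivot element 1.
After the second pivot the z-row RHS is 5 − (-15/2)·2 = 20.

20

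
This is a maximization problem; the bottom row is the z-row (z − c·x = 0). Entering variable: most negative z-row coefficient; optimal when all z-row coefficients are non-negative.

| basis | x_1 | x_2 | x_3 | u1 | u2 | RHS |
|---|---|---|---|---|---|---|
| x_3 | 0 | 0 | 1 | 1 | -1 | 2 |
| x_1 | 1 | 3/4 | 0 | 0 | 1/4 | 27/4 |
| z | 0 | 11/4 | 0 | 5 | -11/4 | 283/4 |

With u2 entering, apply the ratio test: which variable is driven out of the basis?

Column u2 entries and ratios — x_3: -1 ≤ 0, skip; x_1: (27/4)/(1/4) = 27.
Smallest ratio is 27 in the row of x_1, so x_1 leaves.

x_1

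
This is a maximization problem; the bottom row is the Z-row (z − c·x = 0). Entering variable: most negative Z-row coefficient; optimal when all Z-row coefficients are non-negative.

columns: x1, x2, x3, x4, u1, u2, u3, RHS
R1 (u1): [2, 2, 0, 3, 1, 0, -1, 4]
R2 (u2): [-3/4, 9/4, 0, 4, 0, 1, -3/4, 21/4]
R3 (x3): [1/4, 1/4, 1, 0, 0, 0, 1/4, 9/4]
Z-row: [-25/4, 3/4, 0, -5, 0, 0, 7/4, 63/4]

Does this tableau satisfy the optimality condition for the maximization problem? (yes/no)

no

The Z-row has a negative entry -25/4 in column x1, so it is not optimal.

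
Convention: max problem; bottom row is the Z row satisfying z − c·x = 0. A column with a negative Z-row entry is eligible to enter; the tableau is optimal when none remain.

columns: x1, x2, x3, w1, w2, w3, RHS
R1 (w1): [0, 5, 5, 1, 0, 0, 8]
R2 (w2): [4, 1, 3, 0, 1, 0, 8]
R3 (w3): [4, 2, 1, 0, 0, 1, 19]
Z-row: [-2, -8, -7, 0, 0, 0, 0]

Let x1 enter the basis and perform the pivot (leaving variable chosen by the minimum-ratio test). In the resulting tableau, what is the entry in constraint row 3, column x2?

Ratio test on column x1 — row 1: entry 0 ≤ 0; row 2: 8/4 = 2; row 3: 19/4 = 19/4. Minimum is 2 at row 2 (w2 leaves); pivot element 4.
Divide row 2 by 4; eliminate column x1 from the other rows.
Row 3 update in column x2: 2 − 4·(1/4) = 1.

1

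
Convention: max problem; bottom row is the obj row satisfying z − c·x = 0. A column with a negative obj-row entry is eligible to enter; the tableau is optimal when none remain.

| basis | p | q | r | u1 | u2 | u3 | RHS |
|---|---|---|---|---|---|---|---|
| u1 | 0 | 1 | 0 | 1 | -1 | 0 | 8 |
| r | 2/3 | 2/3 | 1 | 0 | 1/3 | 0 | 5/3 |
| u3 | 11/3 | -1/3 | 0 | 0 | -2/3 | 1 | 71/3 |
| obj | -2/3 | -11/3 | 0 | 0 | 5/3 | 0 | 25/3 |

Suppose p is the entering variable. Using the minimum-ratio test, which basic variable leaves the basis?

r

Column p entries and ratios — u1: 0 ≤ 0, skip; r: (5/3)/(2/3) = 5/2; u3: (71/3)/(11/3) = 71/11.
Smallest ratio is 5/2 in the row of r, so r leaves.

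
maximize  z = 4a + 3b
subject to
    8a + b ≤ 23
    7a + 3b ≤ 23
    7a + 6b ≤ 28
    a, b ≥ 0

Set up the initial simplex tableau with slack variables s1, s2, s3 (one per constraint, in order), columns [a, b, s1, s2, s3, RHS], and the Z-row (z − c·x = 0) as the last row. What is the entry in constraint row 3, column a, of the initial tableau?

7

Constraint 3 has coefficient 7 on a.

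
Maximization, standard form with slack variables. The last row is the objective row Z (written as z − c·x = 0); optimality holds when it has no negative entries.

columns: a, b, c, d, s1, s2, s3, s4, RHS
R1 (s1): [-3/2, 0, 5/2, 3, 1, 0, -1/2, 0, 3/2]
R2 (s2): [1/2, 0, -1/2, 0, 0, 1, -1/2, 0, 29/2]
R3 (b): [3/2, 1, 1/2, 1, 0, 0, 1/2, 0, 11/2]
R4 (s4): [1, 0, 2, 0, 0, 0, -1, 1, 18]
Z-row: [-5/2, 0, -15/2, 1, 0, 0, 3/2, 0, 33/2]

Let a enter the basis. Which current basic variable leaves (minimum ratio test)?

b

Column a entries and ratios — s1: -3/2 ≤ 0, skip; s2: (29/2)/(1/2) = 29; b: (11/2)/(3/2) = 11/3; s4: 18/1 = 18.
Smallest ratio is 11/3 in the row of b, so b leaves.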